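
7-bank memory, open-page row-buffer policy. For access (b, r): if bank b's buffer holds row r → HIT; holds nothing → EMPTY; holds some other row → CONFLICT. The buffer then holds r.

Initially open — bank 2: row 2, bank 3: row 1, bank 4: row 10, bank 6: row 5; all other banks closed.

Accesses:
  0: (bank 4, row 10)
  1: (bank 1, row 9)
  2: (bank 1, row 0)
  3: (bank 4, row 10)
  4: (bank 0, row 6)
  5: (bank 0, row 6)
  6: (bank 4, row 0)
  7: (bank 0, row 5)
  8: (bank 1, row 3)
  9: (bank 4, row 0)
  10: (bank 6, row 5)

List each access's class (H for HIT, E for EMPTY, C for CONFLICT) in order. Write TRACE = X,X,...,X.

TRACE = H,E,C,H,E,H,C,C,C,H,H

step 0: bank4 10->10 [HIT]
step 1: bank1 None->9 [EMPTY]
step 2: bank1 9->0 [CONFLICT]
step 3: bank4 10->10 [HIT]
step 4: bank0 None->6 [EMPTY]
step 5: bank0 6->6 [HIT]
step 6: bank4 10->0 [CONFLICT]
step 7: bank0 6->5 [CONFLICT]
step 8: bank1 0->3 [CONFLICT]
step 9: bank4 0->0 [HIT]
step 10: bank6 5->5 [HIT]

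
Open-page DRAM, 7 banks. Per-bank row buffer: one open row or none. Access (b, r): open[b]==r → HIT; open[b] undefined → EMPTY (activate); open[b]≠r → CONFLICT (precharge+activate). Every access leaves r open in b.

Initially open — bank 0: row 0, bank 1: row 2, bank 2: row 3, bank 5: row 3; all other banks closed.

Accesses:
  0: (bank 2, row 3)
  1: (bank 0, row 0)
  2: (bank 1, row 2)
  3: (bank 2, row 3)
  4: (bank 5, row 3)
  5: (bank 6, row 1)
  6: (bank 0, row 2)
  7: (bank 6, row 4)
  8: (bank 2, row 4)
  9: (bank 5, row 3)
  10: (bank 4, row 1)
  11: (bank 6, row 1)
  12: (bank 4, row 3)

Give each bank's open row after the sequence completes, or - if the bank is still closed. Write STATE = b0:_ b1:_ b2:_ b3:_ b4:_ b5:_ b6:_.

STATE = b0:2 b1:2 b2:4 b3:- b4:3 b5:3 b6:1

  [0] b2 r3: had r3 ⇒ H
  [1] b0 r0: had r0 ⇒ H
  [2] b1 r2: had r2 ⇒ H
  [3] b2 r3: had r3 ⇒ H
  [4] b5 r3: had r3 ⇒ H
  [5] b6 r1: no row ⇒ E
  [6] b0 r2: had r0 ⇒ C
  [7] b6 r4: had r1 ⇒ C
  [8] b2 r4: had r3 ⇒ C
  [9] b5 r3: had r3 ⇒ H
  [10] b4 r1: no row ⇒ E
  [11] b6 r1: had r4 ⇒ C
  [12] b4 r3: had r1 ⇒ C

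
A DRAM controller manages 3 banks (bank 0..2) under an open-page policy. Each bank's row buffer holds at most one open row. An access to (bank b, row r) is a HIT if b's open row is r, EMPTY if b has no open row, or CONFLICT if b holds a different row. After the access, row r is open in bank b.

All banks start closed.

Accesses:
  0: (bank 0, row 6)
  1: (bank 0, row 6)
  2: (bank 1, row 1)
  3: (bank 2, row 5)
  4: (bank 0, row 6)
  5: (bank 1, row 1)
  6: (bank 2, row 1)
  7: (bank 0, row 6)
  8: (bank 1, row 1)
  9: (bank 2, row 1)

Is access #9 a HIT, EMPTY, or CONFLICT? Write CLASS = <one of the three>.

0: bank 0 row 6 — prev None → EMPTY
1: bank 0 row 6 — prev 6 → HIT
2: bank 1 row 1 — prev None → EMPTY
3: bank 2 row 5 — prev None → EMPTY
4: bank 0 row 6 — prev 6 → HIT
5: bank 1 row 1 — prev 1 → HIT
6: bank 2 row 1 — prev 5 → CONFLICT
7: bank 0 row 6 — prev 6 → HIT
8: bank 1 row 1 — prev 1 → HIT
9: bank 2 row 1 — prev 1 → HIT

CLASS = HIT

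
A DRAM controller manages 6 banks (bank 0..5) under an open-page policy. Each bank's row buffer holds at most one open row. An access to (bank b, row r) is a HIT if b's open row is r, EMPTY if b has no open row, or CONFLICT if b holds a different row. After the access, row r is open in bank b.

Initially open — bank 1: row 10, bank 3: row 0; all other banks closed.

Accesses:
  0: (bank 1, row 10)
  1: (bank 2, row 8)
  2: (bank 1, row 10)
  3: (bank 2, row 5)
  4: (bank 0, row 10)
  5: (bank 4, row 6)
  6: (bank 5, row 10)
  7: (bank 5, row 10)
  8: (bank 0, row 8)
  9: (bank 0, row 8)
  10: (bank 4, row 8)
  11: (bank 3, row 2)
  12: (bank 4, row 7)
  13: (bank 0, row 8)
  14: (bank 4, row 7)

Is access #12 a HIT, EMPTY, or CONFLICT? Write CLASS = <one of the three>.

CLASS = CONFLICT

step 0: bank1 10->10 [HIT]
step 1: bank2 None->8 [EMPTY]
step 2: bank1 10->10 [HIT]
step 3: bank2 8->5 [CONFLICT]
step 4: bank0 None->10 [EMPTY]
step 5: bank4 None->6 [EMPTY]
step 6: bank5 None->10 [EMPTY]
step 7: bank5 10->10 [HIT]
step 8: bank0 10->8 [CONFLICT]
step 9: bank0 8->8 [HIT]
step 10: bank4 6->8 [CONFLICT]
step 11: bank3 0->2 [CONFLICT]
step 12: bank4 8->7 [CONFLICT]
step 13: bank0 8->8 [HIT]
step 14: bank4 7->7 [HIT]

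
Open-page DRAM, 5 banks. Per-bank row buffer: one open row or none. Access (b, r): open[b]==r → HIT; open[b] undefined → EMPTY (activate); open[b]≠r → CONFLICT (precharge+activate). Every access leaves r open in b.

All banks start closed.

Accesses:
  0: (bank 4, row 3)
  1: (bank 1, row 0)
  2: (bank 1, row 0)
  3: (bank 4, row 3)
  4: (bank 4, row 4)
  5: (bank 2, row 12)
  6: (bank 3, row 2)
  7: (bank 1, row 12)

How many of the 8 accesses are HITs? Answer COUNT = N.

step 0: bank4 None->3 [EMPTY]
step 1: bank1 None->0 [EMPTY]
step 2: bank1 0->0 [HIT]
step 3: bank4 3->3 [HIT]
step 4: bank4 3->4 [CONFLICT]
step 5: bank2 None->12 [EMPTY]
step 6: bank3 None->2 [EMPTY]
step 7: bank1 0->12 [CONFLICT]

COUNT = 2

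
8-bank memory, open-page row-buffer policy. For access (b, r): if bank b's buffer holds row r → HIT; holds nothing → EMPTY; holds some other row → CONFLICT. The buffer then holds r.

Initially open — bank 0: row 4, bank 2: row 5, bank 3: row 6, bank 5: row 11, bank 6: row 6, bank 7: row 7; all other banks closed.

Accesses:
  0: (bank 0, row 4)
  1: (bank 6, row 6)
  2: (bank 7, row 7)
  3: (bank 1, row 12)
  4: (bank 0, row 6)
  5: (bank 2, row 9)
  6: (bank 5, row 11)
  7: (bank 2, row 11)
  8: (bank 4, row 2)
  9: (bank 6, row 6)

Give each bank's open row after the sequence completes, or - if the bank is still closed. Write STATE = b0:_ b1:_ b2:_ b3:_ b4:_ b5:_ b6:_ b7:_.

step 0: bank0 4->4 [HIT]
step 1: bank6 6->6 [HIT]
step 2: bank7 7->7 [HIT]
step 3: bank1 None->12 [EMPTY]
step 4: bank0 4->6 [CONFLICT]
step 5: bank2 5->9 [CONFLICT]
step 6: bank5 11->11 [HIT]
step 7: bank2 9->11 [CONFLICT]
step 8: bank4 None->2 [EMPTY]
step 9: bank6 6->6 [HIT]

STATE = b0:6 b1:12 b2:11 b3:6 b4:2 b5:11 b6:6 b7:7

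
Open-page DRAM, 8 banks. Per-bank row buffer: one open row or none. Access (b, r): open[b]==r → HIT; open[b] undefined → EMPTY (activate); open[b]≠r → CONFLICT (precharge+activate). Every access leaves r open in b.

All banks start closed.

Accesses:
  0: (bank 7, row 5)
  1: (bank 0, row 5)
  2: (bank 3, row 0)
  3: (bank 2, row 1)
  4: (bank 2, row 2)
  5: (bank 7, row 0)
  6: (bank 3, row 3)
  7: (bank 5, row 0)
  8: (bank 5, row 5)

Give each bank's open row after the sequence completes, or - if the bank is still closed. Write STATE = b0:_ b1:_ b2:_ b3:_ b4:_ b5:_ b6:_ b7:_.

  [0] b7 r5: no row ⇒ E
  [1] b0 r5: no row ⇒ E
  [2] b3 r0: no row ⇒ E
  [3] b2 r1: no row ⇒ E
  [4] b2 r2: had r1 ⇒ C
  [5] b7 r0: had r5 ⇒ C
  [6] b3 r3: had r0 ⇒ C
  [7] b5 r0: no row ⇒ E
  [8] b5 r5: had r0 ⇒ C

STATE = b0:5 b1:- b2:2 b3:3 b4:- b5:5 b6:- b7:0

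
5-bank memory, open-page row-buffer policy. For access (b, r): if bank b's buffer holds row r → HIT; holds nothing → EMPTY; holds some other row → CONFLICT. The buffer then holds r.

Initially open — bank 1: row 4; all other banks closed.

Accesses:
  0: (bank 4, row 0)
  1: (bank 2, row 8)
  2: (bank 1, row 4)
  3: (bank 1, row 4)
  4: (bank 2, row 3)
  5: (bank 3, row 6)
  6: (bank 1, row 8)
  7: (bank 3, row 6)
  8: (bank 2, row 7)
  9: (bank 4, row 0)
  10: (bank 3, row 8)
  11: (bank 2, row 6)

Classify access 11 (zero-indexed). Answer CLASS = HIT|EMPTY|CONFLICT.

CLASS = CONFLICT

0: bank 4 row 0 — prev None → EMPTY
1: bank 2 row 8 — prev None → EMPTY
2: bank 1 row 4 — prev 4 → HIT
3: bank 1 row 4 — prev 4 → HIT
4: bank 2 row 3 — prev 8 → CONFLICT
5: bank 3 row 6 — prev None → EMPTY
6: bank 1 row 8 — prev 4 → CONFLICT
7: bank 3 row 6 — prev 6 → HIT
8: bank 2 row 7 — prev 3 → CONFLICT
9: bank 4 row 0 — prev 0 → HIT
10: bank 3 row 8 — prev 6 → CONFLICT
11: bank 2 row 6 — prev 7 → CONFLICT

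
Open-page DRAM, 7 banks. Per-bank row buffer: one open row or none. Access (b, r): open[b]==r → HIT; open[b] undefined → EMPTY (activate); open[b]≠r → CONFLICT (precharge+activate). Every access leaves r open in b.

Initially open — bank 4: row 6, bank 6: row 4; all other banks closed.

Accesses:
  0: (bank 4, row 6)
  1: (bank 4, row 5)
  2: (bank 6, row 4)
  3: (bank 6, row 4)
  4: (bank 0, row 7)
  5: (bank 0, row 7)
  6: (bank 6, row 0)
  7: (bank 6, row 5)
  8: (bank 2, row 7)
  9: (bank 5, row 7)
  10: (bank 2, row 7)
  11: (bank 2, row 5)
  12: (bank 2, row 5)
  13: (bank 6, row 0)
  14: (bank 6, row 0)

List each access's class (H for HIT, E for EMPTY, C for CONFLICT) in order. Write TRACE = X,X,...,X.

TRACE = H,C,H,H,E,H,C,C,E,E,H,C,H,C,H

0: bank 4 row 6 — prev 6 → HIT
1: bank 4 row 5 — prev 6 → CONFLICT
2: bank 6 row 4 — prev 4 → HIT
3: bank 6 row 4 — prev 4 → HIT
4: bank 0 row 7 — prev None → EMPTY
5: bank 0 row 7 — prev 7 → HIT
6: bank 6 row 0 — prev 4 → CONFLICT
7: bank 6 row 5 — prev 0 → CONFLICT
8: bank 2 row 7 — prev None → EMPTY
9: bank 5 row 7 — prev None → EMPTY
10: bank 2 row 7 — prev 7 → HIT
11: bank 2 row 5 — prev 7 → CONFLICT
12: bank 2 row 5 — prev 5 → HIT
13: bank 6 row 0 — prev 5 → CONFLICT
14: bank 6 row 0 — prev 0 → HIT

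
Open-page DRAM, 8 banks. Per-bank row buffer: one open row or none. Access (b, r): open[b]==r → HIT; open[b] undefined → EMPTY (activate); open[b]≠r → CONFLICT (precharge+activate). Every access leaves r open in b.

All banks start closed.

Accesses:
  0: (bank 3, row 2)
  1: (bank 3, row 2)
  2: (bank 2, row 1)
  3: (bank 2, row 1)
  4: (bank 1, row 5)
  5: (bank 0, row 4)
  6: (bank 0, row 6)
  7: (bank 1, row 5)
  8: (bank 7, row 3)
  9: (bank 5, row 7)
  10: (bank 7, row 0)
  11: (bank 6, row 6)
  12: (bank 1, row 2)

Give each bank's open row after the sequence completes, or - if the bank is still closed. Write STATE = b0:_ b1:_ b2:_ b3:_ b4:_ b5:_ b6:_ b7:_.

step 0: bank3 None->2 [EMPTY]
step 1: bank3 2->2 [HIT]
step 2: bank2 None->1 [EMPTY]
step 3: bank2 1->1 [HIT]
step 4: bank1 None->5 [EMPTY]
step 5: bank0 None->4 [EMPTY]
step 6: bank0 4->6 [CONFLICT]
step 7: bank1 5->5 [HIT]
step 8: bank7 None->3 [EMPTY]
step 9: bank5 None->7 [EMPTY]
step 10: bank7 3->0 [CONFLICT]
step 11: bank6 None->6 [EMPTY]
step 12: bank1 5->2 [CONFLICT]

STATE = b0:6 b1:2 b2:1 b3:2 b4:- b5:7 b6:6 b7:0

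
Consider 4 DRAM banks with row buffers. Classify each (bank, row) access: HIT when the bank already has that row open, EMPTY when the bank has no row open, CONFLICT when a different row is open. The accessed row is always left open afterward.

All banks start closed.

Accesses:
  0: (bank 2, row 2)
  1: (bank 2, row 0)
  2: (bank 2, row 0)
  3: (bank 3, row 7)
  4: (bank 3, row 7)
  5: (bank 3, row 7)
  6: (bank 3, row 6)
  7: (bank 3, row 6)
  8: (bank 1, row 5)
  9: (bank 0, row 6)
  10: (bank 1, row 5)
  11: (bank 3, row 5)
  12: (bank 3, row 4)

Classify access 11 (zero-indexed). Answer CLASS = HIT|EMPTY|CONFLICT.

CLASS = CONFLICT

  [0] b2 r2: no row ⇒ E
  [1] b2 r0: had r2 ⇒ C
  [2] b2 r0: had r0 ⇒ H
  [3] b3 r7: no row ⇒ E
  [4] b3 r7: had r7 ⇒ H
  [5] b3 r7: had r7 ⇒ H
  [6] b3 r6: had r7 ⇒ C
  [7] b3 r6: had r6 ⇒ H
  [8] b1 r5: no row ⇒ E
  [9] b0 r6: no row ⇒ E
  [10] b1 r5: had r5 ⇒ H
  [11] b3 r5: had r6 ⇒ C
  [12] b3 r4: had r5 ⇒ C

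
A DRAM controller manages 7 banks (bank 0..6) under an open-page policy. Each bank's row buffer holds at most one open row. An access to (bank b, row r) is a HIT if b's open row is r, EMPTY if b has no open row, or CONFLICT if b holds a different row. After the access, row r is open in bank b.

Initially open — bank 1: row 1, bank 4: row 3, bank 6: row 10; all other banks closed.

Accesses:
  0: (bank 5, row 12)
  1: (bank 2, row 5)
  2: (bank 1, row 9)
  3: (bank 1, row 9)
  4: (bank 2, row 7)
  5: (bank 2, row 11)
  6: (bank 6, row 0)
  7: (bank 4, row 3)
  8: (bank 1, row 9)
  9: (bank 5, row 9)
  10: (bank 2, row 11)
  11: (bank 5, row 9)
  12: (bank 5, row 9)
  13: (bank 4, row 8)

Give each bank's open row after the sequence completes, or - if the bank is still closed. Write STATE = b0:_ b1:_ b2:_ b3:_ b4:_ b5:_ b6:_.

#0 (5,12) E
#1 (2,5) E
#2 (1,9) C  (was 1)
#3 (1,9) H  (was 9)
#4 (2,7) C  (was 5)
#5 (2,11) C  (was 7)
#6 (6,0) C  (was 10)
#7 (4,3) H  (was 3)
#8 (1,9) H  (was 9)
#9 (5,9) C  (was 12)
#10 (2,11) H  (was 11)
#11 (5,9) H  (was 9)
#12 (5,9) H  (was 9)
#13 (4,8) C  (was 3)

STATE = b0:- b1:9 b2:11 b3:- b4:8 b5:9 b6:0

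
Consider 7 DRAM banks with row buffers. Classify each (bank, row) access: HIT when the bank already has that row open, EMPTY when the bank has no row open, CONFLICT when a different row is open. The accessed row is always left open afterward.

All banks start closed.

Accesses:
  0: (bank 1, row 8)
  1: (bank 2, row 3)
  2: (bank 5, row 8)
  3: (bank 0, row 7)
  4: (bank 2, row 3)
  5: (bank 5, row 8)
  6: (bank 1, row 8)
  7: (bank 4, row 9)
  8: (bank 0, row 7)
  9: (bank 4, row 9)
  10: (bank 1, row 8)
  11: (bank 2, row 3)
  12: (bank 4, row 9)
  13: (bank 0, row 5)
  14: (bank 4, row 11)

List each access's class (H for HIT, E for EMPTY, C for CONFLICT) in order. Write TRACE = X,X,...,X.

#0 (1,8) E
#1 (2,3) E
#2 (5,8) E
#3 (0,7) E
#4 (2,3) H  (was 3)
#5 (5,8) H  (was 8)
#6 (1,8) H  (was 8)
#7 (4,9) E
#8 (0,7) H  (was 7)
#9 (4,9) H  (was 9)
#10 (1,8) H  (was 8)
#11 (2,3) H  (was 3)
#12 (4,9) H  (was 9)
#13 (0,5) C  (was 7)
#14 (4,11) C  (was 9)

TRACE = E,E,E,E,H,H,H,E,H,H,H,H,H,C,C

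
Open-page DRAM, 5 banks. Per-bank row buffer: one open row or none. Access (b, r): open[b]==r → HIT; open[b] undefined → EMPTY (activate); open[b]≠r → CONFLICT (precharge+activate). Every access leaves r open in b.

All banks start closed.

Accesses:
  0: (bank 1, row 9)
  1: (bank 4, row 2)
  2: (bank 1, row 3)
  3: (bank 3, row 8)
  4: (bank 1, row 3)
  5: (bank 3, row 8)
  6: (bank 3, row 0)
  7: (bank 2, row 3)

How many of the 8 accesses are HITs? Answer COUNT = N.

COUNT = 2

#0 (1,9) E
#1 (4,2) E
#2 (1,3) C  (was 9)
#3 (3,8) E
#4 (1,3) H  (was 3)
#5 (3,8) H  (was 8)
#6 (3,0) C  (was 8)
#7 (2,3) E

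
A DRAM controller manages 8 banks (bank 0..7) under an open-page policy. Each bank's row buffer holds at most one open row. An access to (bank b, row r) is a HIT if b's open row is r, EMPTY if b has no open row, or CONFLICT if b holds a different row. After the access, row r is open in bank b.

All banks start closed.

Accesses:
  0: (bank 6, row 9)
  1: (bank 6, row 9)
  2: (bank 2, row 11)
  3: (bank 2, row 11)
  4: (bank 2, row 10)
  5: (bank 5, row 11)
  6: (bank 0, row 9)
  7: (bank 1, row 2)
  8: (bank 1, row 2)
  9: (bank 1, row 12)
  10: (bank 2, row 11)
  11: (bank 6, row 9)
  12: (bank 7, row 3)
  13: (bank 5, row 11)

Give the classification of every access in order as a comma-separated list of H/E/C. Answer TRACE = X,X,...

TRACE = E,H,E,H,C,E,E,E,H,C,C,H,E,H

0: bank 6 row 9 — prev None → EMPTY
1: bank 6 row 9 — prev 9 → HIT
2: bank 2 row 11 — prev None → EMPTY
3: bank 2 row 11 — prev 11 → HIT
4: bank 2 row 10 — prev 11 → CONFLICT
5: bank 5 row 11 — prev None → EMPTY
6: bank 0 row 9 — prev None → EMPTY
7: bank 1 row 2 — prev None → EMPTY
8: bank 1 row 2 — prev 2 → HIT
9: bank 1 row 12 — prev 2 → CONFLICT
10: bank 2 row 11 — prev 10 → CONFLICT
11: bank 6 row 9 — prev 9 → HIT
12: bank 7 row 3 — prev None → EMPTY
13: bank 5 row 11 — prev 11 → HIT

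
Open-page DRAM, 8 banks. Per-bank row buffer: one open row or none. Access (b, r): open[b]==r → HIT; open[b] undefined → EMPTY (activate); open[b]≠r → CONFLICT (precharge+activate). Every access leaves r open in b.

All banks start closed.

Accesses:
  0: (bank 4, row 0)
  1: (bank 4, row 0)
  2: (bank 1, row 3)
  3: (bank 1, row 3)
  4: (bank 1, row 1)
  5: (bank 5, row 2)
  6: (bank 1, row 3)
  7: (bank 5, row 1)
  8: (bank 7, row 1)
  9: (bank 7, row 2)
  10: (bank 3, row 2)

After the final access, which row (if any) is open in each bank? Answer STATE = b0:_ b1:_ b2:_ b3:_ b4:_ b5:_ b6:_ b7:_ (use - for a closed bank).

0: bank 4 row 0 — prev None → EMPTY
1: bank 4 row 0 — prev 0 → HIT
2: bank 1 row 3 — prev None → EMPTY
3: bank 1 row 3 — prev 3 → HIT
4: bank 1 row 1 — prev 3 → CONFLICT
5: bank 5 row 2 — prev None → EMPTY
6: bank 1 row 3 — prev 1 → CONFLICT
7: bank 5 row 1 — prev 2 → CONFLICT
8: bank 7 row 1 — prev None → EMPTY
9: bank 7 row 2 — prev 1 → CONFLICT
10: bank 3 row 2 — prev None → EMPTY

STATE = b0:- b1:3 b2:- b3:2 b4:0 b5:1 b6:- b7:2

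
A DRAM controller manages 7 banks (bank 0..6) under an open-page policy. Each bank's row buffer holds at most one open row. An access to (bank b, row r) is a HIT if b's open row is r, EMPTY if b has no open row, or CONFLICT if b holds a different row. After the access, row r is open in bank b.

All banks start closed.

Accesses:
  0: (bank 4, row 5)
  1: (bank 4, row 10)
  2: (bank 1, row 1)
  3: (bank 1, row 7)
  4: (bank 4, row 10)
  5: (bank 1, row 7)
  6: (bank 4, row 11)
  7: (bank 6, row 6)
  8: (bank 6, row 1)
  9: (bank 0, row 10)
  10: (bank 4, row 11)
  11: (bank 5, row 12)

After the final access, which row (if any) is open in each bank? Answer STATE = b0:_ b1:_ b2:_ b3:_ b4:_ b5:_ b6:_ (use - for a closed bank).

#0 (4,5) E
#1 (4,10) C  (was 5)
#2 (1,1) E
#3 (1,7) C  (was 1)
#4 (4,10) H  (was 10)
#5 (1,7) H  (was 7)
#6 (4,11) C  (was 10)
#7 (6,6) E
#8 (6,1) C  (was 6)
#9 (0,10) E
#10 (4,11) H  (was 11)
#11 (5,12) E

STATE = b0:10 b1:7 b2:- b3:- b4:11 b5:12 b6:1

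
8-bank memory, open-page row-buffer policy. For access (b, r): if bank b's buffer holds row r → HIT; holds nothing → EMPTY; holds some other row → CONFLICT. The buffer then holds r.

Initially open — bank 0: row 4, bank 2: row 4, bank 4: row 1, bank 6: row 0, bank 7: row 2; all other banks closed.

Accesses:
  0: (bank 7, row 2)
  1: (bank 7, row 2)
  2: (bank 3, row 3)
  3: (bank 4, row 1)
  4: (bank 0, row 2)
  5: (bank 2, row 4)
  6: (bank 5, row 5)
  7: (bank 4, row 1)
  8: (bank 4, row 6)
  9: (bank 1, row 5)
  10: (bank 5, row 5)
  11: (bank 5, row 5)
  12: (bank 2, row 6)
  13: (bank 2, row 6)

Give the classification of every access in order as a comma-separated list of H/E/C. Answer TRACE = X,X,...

#0 (7,2) H  (was 2)
#1 (7,2) H  (was 2)
#2 (3,3) E
#3 (4,1) H  (was 1)
#4 (0,2) C  (was 4)
#5 (2,4) H  (was 4)
#6 (5,5) E
#7 (4,1) H  (was 1)
#8 (4,6) C  (was 1)
#9 (1,5) E
#10 (5,5) H  (was 5)
#11 (5,5) H  (was 5)
#12 (2,6) C  (was 4)
#13 (2,6) H  (was 6)

TRACE = H,H,E,H,C,H,E,H,C,E,H,H,C,H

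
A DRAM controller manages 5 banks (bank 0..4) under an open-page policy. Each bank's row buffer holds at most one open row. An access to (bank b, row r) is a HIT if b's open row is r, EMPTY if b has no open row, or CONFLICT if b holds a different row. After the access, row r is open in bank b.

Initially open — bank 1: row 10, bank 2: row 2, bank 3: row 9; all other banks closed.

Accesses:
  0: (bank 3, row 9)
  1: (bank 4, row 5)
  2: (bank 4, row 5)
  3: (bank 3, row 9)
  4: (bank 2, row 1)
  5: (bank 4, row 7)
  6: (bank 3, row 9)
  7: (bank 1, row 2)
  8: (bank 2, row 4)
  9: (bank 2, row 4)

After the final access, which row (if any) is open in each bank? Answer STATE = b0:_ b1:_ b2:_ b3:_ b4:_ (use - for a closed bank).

STATE = b0:- b1:2 b2:4 b3:9 b4:7

step 0: bank3 9->9 [HIT]
step 1: bank4 None->5 [EMPTY]
step 2: bank4 5->5 [HIT]
step 3: bank3 9->9 [HIT]
step 4: bank2 2->1 [CONFLICT]
step 5: bank4 5->7 [CONFLICT]
step 6: bank3 9->9 [HIT]
step 7: bank1 10->2 [CONFLICT]
step 8: bank2 1->4 [CONFLICT]
step 9: bank2 4->4 [HIT]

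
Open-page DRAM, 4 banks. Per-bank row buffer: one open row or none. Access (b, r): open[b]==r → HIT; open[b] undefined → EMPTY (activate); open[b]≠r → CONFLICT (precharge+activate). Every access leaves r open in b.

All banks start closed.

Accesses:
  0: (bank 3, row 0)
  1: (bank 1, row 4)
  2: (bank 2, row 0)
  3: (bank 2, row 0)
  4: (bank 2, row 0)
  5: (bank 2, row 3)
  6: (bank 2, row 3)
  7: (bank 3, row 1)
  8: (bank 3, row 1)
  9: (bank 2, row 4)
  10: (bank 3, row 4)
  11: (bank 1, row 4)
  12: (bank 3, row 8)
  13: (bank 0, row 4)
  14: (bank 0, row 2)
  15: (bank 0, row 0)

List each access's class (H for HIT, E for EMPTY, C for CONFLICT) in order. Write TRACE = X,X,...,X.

TRACE = E,E,E,H,H,C,H,C,H,C,C,H,C,E,C,C

  [0] b3 r0: no row ⇒ E
  [1] b1 r4: no row ⇒ E
  [2] b2 r0: no row ⇒ E
  [3] b2 r0: had r0 ⇒ H
  [4] b2 r0: had r0 ⇒ H
  [5] b2 r3: had r0 ⇒ C
  [6] b2 r3: had r3 ⇒ H
  [7] b3 r1: had r0 ⇒ C
  [8] b3 r1: had r1 ⇒ H
  [9] b2 r4: had r3 ⇒ C
  [10] b3 r4: had r1 ⇒ C
  [11] b1 r4: had r4 ⇒ H
  [12] b3 r8: had r4 ⇒ C
  [13] b0 r4: no row ⇒ E
  [14] b0 r2: had r4 ⇒ C
  [15] b0 r0: had r2 ⇒ C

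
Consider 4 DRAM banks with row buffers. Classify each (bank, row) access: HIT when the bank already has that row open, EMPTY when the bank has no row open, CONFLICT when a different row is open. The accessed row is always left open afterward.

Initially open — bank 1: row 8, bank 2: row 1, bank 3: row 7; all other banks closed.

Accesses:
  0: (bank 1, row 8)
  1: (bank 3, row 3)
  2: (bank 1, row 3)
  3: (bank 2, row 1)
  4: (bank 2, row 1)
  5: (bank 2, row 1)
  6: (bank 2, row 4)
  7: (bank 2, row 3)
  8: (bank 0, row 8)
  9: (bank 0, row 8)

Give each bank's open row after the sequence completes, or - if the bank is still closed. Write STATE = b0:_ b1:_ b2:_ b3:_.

#0 (1,8) H  (was 8)
#1 (3,3) C  (was 7)
#2 (1,3) C  (was 8)
#3 (2,1) H  (was 1)
#4 (2,1) H  (was 1)
#5 (2,1) H  (was 1)
#6 (2,4) C  (was 1)
#7 (2,3) C  (was 4)
#8 (0,8) E
#9 (0,8) H  (was 8)

STATE = b0:8 b1:3 b2:3 b3:3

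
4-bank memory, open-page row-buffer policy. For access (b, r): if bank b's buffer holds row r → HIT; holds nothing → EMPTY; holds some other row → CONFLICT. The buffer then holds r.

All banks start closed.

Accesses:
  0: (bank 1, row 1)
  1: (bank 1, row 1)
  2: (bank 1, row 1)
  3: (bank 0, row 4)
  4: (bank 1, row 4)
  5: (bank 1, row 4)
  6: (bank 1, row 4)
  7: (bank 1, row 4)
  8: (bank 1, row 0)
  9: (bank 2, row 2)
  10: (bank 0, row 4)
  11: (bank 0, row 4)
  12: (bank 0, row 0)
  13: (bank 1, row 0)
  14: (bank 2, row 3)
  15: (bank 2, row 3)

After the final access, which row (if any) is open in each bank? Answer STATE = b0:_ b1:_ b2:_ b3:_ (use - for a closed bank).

STATE = b0:0 b1:0 b2:3 b3:-

0: bank 1 row 1 — prev None → EMPTY
1: bank 1 row 1 — prev 1 → HIT
2: bank 1 row 1 — prev 1 → HIT
3: bank 0 row 4 — prev None → EMPTY
4: bank 1 row 4 — prev 1 → CONFLICT
5: bank 1 row 4 — prev 4 → HIT
6: bank 1 row 4 — prev 4 → HIT
7: bank 1 row 4 — prev 4 → HIT
8: bank 1 row 0 — prev 4 → CONFLICT
9: bank 2 row 2 — prev None → EMPTY
10: bank 0 row 4 — prev 4 → HIT
11: bank 0 row 4 — prev 4 → HIT
12: bank 0 row 0 — prev 4 → CONFLICT
13: bank 1 row 0 — prev 0 → HIT
14: bank 2 row 3 — prev 2 → CONFLICT
15: bank 2 row 3 — prev 3 → HIT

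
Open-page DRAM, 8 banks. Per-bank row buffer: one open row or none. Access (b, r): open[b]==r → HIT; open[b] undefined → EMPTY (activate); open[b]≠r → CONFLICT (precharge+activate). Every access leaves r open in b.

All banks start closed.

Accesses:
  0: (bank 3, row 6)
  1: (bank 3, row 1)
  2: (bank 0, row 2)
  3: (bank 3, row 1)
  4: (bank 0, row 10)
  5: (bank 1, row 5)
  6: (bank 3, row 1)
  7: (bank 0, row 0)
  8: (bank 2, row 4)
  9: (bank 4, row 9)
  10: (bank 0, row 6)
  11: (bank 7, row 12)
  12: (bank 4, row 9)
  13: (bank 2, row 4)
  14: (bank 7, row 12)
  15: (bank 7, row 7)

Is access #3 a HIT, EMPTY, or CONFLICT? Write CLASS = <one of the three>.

step 0: bank3 None->6 [EMPTY]
step 1: bank3 6->1 [CONFLICT]
step 2: bank0 None->2 [EMPTY]
step 3: bank3 1->1 [HIT]
step 4: bank0 2->10 [CONFLICT]
step 5: bank1 None->5 [EMPTY]
step 6: bank3 1->1 [HIT]
step 7: bank0 10->0 [CONFLICT]
step 8: bank2 None->4 [EMPTY]
step 9: bank4 None->9 [EMPTY]
step 10: bank0 0->6 [CONFLICT]
step 11: bank7 None->12 [EMPTY]
step 12: bank4 9->9 [HIT]
step 13: bank2 4->4 [HIT]
step 14: bank7 12->12 [HIT]
step 15: bank7 12->7 [CONFLICT]

CLASS = HIT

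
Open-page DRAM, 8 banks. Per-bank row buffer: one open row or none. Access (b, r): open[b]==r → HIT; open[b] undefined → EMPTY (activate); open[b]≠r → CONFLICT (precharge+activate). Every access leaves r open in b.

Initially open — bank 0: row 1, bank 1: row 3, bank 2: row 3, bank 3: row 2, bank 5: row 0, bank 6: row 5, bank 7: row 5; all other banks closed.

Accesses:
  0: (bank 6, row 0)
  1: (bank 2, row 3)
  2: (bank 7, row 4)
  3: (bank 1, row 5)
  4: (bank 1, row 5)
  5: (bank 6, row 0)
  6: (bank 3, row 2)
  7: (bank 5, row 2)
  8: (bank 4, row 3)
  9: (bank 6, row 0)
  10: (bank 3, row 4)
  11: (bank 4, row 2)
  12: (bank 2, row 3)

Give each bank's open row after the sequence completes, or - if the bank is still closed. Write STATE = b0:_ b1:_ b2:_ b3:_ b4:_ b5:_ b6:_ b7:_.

STATE = b0:1 b1:5 b2:3 b3:4 b4:2 b5:2 b6:0 b7:4

0: bank 6 row 0 — prev 5 → CONFLICT
1: bank 2 row 3 — prev 3 → HIT
2: bank 7 row 4 — prev 5 → CONFLICT
3: bank 1 row 5 — prev 3 → CONFLICT
4: bank 1 row 5 — prev 5 → HIT
5: bank 6 row 0 — prev 0 → HIT
6: bank 3 row 2 — prev 2 → HIT
7: bank 5 row 2 — prev 0 → CONFLICT
8: bank 4 row 3 — prev None → EMPTY
9: bank 6 row 0 — prev 0 → HIT
10: bank 3 row 4 — prev 2 → CONFLICT
11: bank 4 row 2 — prev 3 → CONFLICT
12: bank 2 row 3 — prev 3 → HIT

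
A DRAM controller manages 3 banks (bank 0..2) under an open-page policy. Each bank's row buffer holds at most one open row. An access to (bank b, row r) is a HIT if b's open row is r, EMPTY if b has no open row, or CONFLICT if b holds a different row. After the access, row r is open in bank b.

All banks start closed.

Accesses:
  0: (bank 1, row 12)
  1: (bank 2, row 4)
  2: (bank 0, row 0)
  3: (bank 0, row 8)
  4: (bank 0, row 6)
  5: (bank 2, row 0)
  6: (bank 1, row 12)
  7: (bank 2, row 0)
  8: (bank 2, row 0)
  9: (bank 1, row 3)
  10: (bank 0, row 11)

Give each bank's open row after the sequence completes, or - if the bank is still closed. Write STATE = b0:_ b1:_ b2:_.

  [0] b1 r12: no row ⇒ E
  [1] b2 r4: no row ⇒ E
  [2] b0 r0: no row ⇒ E
  [3] b0 r8: had r0 ⇒ C
  [4] b0 r6: had r8 ⇒ C
  [5] b2 r0: had r4 ⇒ C
  [6] b1 r12: had r12 ⇒ H
  [7] b2 r0: had r0 ⇒ H
  [8] b2 r0: had r0 ⇒ H
  [9] b1 r3: had r12 ⇒ C
  [10] b0 r11: had r6 ⇒ C

STATE = b0:11 b1:3 b2:0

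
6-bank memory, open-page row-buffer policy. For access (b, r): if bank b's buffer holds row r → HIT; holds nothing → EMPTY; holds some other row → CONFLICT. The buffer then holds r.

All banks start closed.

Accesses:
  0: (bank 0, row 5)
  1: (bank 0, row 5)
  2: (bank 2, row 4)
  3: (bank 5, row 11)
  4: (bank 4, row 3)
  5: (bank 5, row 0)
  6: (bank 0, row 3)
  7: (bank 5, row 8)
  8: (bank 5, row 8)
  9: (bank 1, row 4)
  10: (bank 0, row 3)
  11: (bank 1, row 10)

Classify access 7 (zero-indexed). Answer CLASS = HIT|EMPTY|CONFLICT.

0: bank 0 row 5 — prev None → EMPTY
1: bank 0 row 5 — prev 5 → HIT
2: bank 2 row 4 — prev None → EMPTY
3: bank 5 row 11 — prev None → EMPTY
4: bank 4 row 3 — prev None → EMPTY
5: bank 5 row 0 — prev 11 → CONFLICT
6: bank 0 row 3 — prev 5 → CONFLICT
7: bank 5 row 8 — prev 0 → CONFLICT
8: bank 5 row 8 — prev 8 → HIT
9: bank 1 row 4 — prev None → EMPTY
10: bank 0 row 3 — prev 3 → HIT
11: bank 1 row 10 — prev 4 → CONFLICT

CLASS = CONFLICT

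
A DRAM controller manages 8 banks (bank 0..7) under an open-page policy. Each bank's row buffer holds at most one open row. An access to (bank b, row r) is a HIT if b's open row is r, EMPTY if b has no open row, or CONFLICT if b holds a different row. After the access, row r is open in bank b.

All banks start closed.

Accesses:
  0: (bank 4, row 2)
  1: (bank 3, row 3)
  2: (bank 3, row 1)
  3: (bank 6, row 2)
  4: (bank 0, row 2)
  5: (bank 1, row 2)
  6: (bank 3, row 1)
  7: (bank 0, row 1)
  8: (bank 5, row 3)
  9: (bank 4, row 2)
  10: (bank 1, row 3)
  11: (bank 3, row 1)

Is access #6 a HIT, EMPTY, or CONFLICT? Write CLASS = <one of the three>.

0: bank 4 row 2 — prev None → EMPTY
1: bank 3 row 3 — prev None → EMPTY
2: bank 3 row 1 — prev 3 → CONFLICT
3: bank 6 row 2 — prev None → EMPTY
4: bank 0 row 2 — prev None → EMPTY
5: bank 1 row 2 — prev None → EMPTY
6: bank 3 row 1 — prev 1 → HIT
7: bank 0 row 1 — prev 2 → CONFLICT
8: bank 5 row 3 — prev None → EMPTY
9: bank 4 row 2 — prev 2 → HIT
10: bank 1 row 3 — prev 2 → CONFLICT
11: bank 3 row 1 — prev 1 → HIT

CLASS = HIT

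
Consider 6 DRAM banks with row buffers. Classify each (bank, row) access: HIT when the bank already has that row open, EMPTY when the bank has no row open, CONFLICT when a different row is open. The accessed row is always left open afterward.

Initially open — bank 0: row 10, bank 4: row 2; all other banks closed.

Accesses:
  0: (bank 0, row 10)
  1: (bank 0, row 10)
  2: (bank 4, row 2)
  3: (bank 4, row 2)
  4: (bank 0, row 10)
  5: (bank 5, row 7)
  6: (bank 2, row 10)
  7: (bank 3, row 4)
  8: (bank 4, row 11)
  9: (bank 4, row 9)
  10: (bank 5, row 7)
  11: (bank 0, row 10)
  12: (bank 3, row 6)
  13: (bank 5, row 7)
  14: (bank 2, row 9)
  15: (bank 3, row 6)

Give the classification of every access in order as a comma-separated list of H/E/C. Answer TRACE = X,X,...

TRACE = H,H,H,H,H,E,E,E,C,C,H,H,C,H,C,H

  [0] b0 r10: had r10 ⇒ H
  [1] b0 r10: had r10 ⇒ H
  [2] b4 r2: had r2 ⇒ H
  [3] b4 r2: had r2 ⇒ H
  [4] b0 r10: had r10 ⇒ H
  [5] b5 r7: no row ⇒ E
  [6] b2 r10: no row ⇒ E
  [7] b3 r4: no row ⇒ E
  [8] b4 r11: had r2 ⇒ C
  [9] b4 r9: had r11 ⇒ C
  [10] b5 r7: had r7 ⇒ H
  [11] b0 r10: had r10 ⇒ H
  [12] b3 r6: had r4 ⇒ C
  [13] b5 r7: had r7 ⇒ H
  [14] b2 r9: had r10 ⇒ C
  [15] b3 r6: had r6 ⇒ H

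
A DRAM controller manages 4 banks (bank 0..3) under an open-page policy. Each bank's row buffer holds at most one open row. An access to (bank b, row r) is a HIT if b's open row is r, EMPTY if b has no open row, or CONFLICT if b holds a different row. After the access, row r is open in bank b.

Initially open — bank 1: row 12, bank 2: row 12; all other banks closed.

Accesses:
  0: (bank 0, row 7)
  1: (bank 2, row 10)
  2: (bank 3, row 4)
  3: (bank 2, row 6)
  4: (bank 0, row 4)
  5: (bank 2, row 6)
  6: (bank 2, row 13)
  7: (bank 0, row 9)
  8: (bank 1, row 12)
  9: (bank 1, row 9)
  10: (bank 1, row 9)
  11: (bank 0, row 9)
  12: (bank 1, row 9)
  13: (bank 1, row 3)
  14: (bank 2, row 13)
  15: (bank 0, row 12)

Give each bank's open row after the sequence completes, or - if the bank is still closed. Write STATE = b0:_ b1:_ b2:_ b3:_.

STATE = b0:12 b1:3 b2:13 b3:4

  [0] b0 r7: no row ⇒ E
  [1] b2 r10: had r12 ⇒ C
  [2] b3 r4: no row ⇒ E
  [3] b2 r6: had r10 ⇒ C
  [4] b0 r4: had r7 ⇒ C
  [5] b2 r6: had r6 ⇒ H
  [6] b2 r13: had r6 ⇒ C
  [7] b0 r9: had r4 ⇒ C
  [8] b1 r12: had r12 ⇒ H
  [9] b1 r9: had r12 ⇒ C
  [10] b1 r9: had r9 ⇒ H
  [11] b0 r9: had r9 ⇒ H
  [12] b1 r9: had r9 ⇒ H
  [13] b1 r3: had r9 ⇒ C
  [14] b2 r13: had r13 ⇒ H
  [15] b0 r12: had r9 ⇒ C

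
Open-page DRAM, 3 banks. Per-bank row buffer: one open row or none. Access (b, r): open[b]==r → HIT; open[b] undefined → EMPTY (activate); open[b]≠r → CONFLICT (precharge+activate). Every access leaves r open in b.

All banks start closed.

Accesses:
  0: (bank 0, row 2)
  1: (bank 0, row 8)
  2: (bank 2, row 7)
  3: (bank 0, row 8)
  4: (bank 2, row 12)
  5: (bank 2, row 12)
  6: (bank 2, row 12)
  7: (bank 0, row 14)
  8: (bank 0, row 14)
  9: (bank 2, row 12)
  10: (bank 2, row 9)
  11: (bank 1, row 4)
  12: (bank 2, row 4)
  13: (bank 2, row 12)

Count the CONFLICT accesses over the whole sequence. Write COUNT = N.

step 0: bank0 None->2 [EMPTY]
step 1: bank0 2->8 [CONFLICT]
step 2: bank2 None->7 [EMPTY]
step 3: bank0 8->8 [HIT]
step 4: bank2 7->12 [CONFLICT]
step 5: bank2 12->12 [HIT]
step 6: bank2 12->12 [HIT]
step 7: bank0 8->14 [CONFLICT]
step 8: bank0 14->14 [HIT]
step 9: bank2 12->12 [HIT]
step 10: bank2 12->9 [CONFLICT]
step 11: bank1 None->4 [EMPTY]
step 12: bank2 9->4 [CONFLICT]
step 13: bank2 4->12 [CONFLICT]

COUNT = 6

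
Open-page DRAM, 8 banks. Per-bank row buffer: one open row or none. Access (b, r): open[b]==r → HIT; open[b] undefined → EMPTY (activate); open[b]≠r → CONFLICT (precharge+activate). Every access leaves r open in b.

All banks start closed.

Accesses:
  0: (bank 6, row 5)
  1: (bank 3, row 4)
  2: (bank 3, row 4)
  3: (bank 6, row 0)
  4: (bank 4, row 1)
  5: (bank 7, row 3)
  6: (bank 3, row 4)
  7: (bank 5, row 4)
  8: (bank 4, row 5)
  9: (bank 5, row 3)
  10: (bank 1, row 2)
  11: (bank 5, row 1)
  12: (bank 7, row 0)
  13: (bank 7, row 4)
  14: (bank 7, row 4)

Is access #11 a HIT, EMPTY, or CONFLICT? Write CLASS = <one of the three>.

CLASS = CONFLICT

0: bank 6 row 5 — prev None → EMPTY
1: bank 3 row 4 — prev None → EMPTY
2: bank 3 row 4 — prev 4 → HIT
3: bank 6 row 0 — prev 5 → CONFLICT
4: bank 4 row 1 — prev None → EMPTY
5: bank 7 row 3 — prev None → EMPTY
6: bank 3 row 4 — prev 4 → HIT
7: bank 5 row 4 — prev None → EMPTY
8: bank 4 row 5 — prev 1 → CONFLICT
9: bank 5 row 3 — prev 4 → CONFLICT
10: bank 1 row 2 — prev None → EMPTY
11: bank 5 row 1 — prev 3 → CONFLICT
12: bank 7 row 0 — prev 3 → CONFLICT
13: bank 7 row 4 — prev 0 → CONFLICT
14: bank 7 row 4 — prev 4 → HIT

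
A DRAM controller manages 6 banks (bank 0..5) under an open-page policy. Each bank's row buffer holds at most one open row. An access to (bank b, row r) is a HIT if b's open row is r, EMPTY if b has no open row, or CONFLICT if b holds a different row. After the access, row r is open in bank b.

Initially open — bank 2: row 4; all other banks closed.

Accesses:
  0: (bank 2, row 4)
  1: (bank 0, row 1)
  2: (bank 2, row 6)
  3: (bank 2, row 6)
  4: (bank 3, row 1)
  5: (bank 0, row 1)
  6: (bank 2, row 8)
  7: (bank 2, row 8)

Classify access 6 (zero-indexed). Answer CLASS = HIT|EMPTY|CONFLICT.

CLASS = CONFLICT

  [0] b2 r4: had r4 ⇒ H
  [1] b0 r1: no row ⇒ E
  [2] b2 r6: had r4 ⇒ C
  [3] b2 r6: had r6 ⇒ H
  [4] b3 r1: no row ⇒ E
  [5] b0 r1: had r1 ⇒ H
  [6] b2 r8: had r6 ⇒ C
  [7] b2 r8: had r8 ⇒ H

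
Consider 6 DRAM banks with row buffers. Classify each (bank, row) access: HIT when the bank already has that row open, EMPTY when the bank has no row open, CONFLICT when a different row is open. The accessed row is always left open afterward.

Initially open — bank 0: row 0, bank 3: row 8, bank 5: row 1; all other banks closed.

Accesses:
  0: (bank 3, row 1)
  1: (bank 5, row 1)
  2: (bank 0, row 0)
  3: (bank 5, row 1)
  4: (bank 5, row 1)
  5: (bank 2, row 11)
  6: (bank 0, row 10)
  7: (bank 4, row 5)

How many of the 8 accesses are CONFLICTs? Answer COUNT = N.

COUNT = 2

0: bank 3 row 1 — prev 8 → CONFLICT
1: bank 5 row 1 — prev 1 → HIT
2: bank 0 row 0 — prev 0 → HIT
3: bank 5 row 1 — prev 1 → HIT
4: bank 5 row 1 — prev 1 → HIT
5: bank 2 row 11 — prev None → EMPTY
6: bank 0 row 10 — prev 0 → CONFLICT
7: bank 4 row 5 — prev None → EMPTY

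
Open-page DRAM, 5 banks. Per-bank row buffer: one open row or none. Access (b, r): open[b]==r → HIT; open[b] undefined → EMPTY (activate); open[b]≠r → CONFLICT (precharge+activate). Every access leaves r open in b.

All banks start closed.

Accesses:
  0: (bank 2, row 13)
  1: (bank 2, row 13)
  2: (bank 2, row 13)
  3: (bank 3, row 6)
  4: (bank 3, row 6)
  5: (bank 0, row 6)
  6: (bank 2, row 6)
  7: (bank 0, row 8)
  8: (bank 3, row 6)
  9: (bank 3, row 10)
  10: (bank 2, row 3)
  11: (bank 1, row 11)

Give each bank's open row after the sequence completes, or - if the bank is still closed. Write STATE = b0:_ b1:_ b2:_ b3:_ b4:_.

STATE = b0:8 b1:11 b2:3 b3:10 b4:-

0: bank 2 row 13 — prev None → EMPTY
1: bank 2 row 13 — prev 13 → HIT
2: bank 2 row 13 — prev 13 → HIT
3: bank 3 row 6 — prev None → EMPTY
4: bank 3 row 6 — prev 6 → HIT
5: bank 0 row 6 — prev None → EMPTY
6: bank 2 row 6 — prev 13 → CONFLICT
7: bank 0 row 8 — prev 6 → CONFLICT
8: bank 3 row 6 — prev 6 → HIT
9: bank 3 row 10 — prev 6 → CONFLICT
10: bank 2 row 3 — prev 6 → CONFLICT
11: bank 1 row 11 — prev None → EMPTY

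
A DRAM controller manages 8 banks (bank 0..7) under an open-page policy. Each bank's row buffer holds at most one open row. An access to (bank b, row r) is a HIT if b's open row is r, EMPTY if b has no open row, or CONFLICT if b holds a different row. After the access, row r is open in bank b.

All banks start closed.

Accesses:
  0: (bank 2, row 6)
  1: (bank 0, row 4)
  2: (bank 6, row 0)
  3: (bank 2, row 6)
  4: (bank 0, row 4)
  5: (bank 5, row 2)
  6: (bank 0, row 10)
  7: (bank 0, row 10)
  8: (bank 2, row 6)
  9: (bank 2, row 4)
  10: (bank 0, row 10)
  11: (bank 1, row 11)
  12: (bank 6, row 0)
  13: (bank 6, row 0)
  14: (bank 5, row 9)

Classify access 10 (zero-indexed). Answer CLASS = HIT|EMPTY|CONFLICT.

  [0] b2 r6: no row ⇒ E
  [1] b0 r4: no row ⇒ E
  [2] b6 r0: no row ⇒ E
  [3] b2 r6: had r6 ⇒ H
  [4] b0 r4: had r4 ⇒ H
  [5] b5 r2: no row ⇒ E
  [6] b0 r10: had r4 ⇒ C
  [7] b0 r10: had r10 ⇒ H
  [8] b2 r6: had r6 ⇒ H
  [9] b2 r4: had r6 ⇒ C
  [10] b0 r10: had r10 ⇒ H
  [11] b1 r11: no row ⇒ E
  [12] b6 r0: had r0 ⇒ H
  [13] b6 r0: had r0 ⇒ H
  [14] b5 r9: had r2 ⇒ C

CLASS = HIT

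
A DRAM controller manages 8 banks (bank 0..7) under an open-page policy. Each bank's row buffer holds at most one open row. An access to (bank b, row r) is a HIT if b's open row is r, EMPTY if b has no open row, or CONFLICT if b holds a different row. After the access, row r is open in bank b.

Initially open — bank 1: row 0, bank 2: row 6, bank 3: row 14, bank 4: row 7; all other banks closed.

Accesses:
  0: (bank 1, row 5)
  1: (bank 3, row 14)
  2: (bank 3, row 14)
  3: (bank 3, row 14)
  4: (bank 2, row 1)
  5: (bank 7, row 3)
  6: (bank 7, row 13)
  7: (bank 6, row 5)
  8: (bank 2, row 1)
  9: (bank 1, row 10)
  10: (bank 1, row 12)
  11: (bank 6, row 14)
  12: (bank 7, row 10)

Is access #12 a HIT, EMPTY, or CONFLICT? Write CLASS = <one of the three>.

CLASS = CONFLICT

0: bank 1 row 5 — prev 0 → CONFLICT
1: bank 3 row 14 — prev 14 → HIT
2: bank 3 row 14 — prev 14 → HIT
3: bank 3 row 14 — prev 14 → HIT
4: bank 2 row 1 — prev 6 → CONFLICT
5: bank 7 row 3 — prev None → EMPTY
6: bank 7 row 13 — prev 3 → CONFLICT
7: bank 6 row 5 — prev None → EMPTY
8: bank 2 row 1 — prev 1 → HIT
9: bank 1 row 10 — prev 5 → CONFLICT
10: bank 1 row 12 — prev 10 → CONFLICT
11: bank 6 row 14 — prev 5 → CONFLICT
12: bank 7 row 10 — prev 13 → CONFLICT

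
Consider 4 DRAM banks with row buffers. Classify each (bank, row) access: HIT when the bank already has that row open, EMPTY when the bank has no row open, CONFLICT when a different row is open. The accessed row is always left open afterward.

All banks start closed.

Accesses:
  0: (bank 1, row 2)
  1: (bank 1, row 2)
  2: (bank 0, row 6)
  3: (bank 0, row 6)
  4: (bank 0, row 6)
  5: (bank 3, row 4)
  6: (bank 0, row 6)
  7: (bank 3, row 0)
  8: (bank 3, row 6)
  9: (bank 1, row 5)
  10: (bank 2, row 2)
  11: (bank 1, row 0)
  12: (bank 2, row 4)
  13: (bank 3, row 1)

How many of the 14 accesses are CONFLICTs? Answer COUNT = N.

COUNT = 6

  [0] b1 r2: no row ⇒ E
  [1] b1 r2: had r2 ⇒ H
  [2] b0 r6: no row ⇒ E
  [3] b0 r6: had r6 ⇒ H
  [4] b0 r6: had r6 ⇒ H
  [5] b3 r4: no row ⇒ E
  [6] b0 r6: had r6 ⇒ H
  [7] b3 r0: had r4 ⇒ C
  [8] b3 r6: had r0 ⇒ C
  [9] b1 r5: had r2 ⇒ C
  [10] b2 r2: no row ⇒ E
  [11] b1 r0: had r5 ⇒ C
  [12] b2 r4: had r2 ⇒ C
  [13] b3 r1: had r6 ⇒ C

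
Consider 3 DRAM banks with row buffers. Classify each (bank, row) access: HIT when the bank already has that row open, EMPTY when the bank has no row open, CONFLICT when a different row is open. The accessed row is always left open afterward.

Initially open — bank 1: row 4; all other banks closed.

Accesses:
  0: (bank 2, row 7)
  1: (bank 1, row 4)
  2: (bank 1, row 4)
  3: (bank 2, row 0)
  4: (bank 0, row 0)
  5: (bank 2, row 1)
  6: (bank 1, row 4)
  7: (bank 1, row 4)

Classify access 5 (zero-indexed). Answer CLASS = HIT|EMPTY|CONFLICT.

CLASS = CONFLICT

step 0: bank2 None->7 [EMPTY]
step 1: bank1 4->4 [HIT]
step 2: bank1 4->4 [HIT]
step 3: bank2 7->0 [CONFLICT]
step 4: bank0 None->0 [EMPTY]
step 5: bank2 0->1 [CONFLICT]
step 6: bank1 4->4 [HIT]
step 7: bank1 4->4 [HIT]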